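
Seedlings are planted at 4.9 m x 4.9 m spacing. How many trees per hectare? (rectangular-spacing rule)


Formula: TPH = 10000 m^2/ha / (spacing_x * spacing_y)
Area per tree = 4.9 m * 4.9 m = 24.01 m^2
TPH = 10000 / 24.01 = 416 trees/ha

416


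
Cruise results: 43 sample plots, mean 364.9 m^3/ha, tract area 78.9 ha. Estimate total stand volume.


Formula: Total Volume = Mean Volume per ha * Total Area
Total Volume = 364.9 m^3/ha * 78.9 ha
Total Volume = 28791 m^3

28791


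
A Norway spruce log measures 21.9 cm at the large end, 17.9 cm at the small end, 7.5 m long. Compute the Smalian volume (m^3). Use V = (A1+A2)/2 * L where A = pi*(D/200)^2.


Smalian: V = (A1 + A2)/2 * L,  A = pi*(D/200)^2
A1 = pi*(21.9/200)^2 = 0.037668 m^2
A2 = pi*(17.9/200)^2 = 0.025165 m^2
V = (0.037668+0.025165)/2*7.5 = 0.2356 m^3

0.2356


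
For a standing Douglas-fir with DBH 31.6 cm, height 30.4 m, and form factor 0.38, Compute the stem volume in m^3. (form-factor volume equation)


Formula: V = pi * (DBH/200)^2 * H * ff
Radius = DBH/200 = 31.6/200 = 0.158 m
Radius^2 = 0.158^2 = 0.024964 m^2
V = pi * 0.024964 * 30.4 * 0.38
V = 0.906 m^3

0.906


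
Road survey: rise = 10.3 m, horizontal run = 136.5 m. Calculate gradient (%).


Formula: Gradient = rise / run * 100
Gradient = 10.3 / 136.5 * 100 = 7.5%

7.5


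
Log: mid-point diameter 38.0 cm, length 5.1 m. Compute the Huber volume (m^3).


Huber: V = Am * L,  Am = pi*(Dm/200)^2
Am = pi*(38.0/200)^2 = 0.113411 m^2
V = 0.113411*5.1 = 0.5784 m^3

0.5784


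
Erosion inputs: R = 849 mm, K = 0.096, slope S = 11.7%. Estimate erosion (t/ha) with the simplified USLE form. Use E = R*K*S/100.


Formula: E = R * K * S / 100  (simplified USLE)
R * K = 849 * 0.096 = 81.504
E = 81.504 * 11.7 / 100 = 9.54 t/ha

9.54


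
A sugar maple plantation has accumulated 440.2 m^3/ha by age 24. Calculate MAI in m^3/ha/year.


Formula: MAI = Total Volume / Stand Age
MAI = 440.2 m^3/ha / 24 years
MAI = 18.34 m^3/ha/year

18.34


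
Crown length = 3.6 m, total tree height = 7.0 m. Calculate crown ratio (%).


Formula: Crown Ratio = (Crown Length / Total Height) * 100
CR = (3.6 m / 7.0 m) * 100
CR = 0.5143 * 100 = 51.4%

51.4


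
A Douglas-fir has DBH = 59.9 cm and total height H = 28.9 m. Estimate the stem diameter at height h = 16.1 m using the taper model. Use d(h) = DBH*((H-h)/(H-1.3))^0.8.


Taper: d(h) = DBH * ((H - h) / (H - 1.3))^0.8
Numerator = H - h = 28.9 - 16.1 = 12.8 m
Denominator = H - 1.3 = 28.9 - 1.3 = 27.6 m
Ratio = 12.8 / 27.6 = 0.46377
d = 59.9 * 0.46377^0.8 = 32.4 cm

32.4


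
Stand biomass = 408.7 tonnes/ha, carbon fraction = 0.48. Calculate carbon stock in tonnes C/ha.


Formula: Carbon Stock = Biomass * Carbon Fraction
C = 408.7 t/ha * 0.48
C = 196.2 t C/ha

196.2


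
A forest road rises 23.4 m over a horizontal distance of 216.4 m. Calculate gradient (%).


Formula: Gradient = rise / run * 100
Gradient = 23.4 / 216.4 * 100 = 10.8%

10.8


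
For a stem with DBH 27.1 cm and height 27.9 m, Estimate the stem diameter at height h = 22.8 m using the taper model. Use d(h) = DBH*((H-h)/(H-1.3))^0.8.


Taper: d(h) = DBH * ((H - h) / (H - 1.3))^0.8
Numerator = H - h = 27.9 - 22.8 = 5.1 m
Denominator = H - 1.3 = 27.9 - 1.3 = 26.6 m
Ratio = 5.1 / 26.6 = 0.19173
d = 27.1 * 0.19173^0.8 = 7.2 cm

7.2


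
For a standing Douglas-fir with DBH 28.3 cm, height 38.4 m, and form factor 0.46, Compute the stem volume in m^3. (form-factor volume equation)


Formula: V = pi * (DBH/200)^2 * H * ff
Radius = DBH/200 = 28.3/200 = 0.1415 m
Radius^2 = 0.1415^2 = 0.02002225 m^2
V = pi * 0.02002225 * 38.4 * 0.46
V = 1.111 m^3

1.111


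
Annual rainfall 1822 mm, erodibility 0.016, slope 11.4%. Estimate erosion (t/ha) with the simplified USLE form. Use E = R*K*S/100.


Formula: E = R * K * S / 100  (simplified USLE)
R * K = 1822 * 0.016 = 29.152
E = 29.152 * 11.4 / 100 = 3.32 t/ha

3.32


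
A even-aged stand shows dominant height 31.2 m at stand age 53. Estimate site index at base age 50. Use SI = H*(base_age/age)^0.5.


Formula: SI = H_dom * (base_age / age)^0.5
Age ratio = 50 / 53 = 0.9434
sqrt(age_ratio) = 0.97129
SI = 31.2 * 0.97129 = 30.3 m

30.3


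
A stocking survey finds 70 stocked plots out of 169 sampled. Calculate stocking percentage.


Formula: Stocking % = stocked plots / total plots * 100
Stocking = 70 / 169 * 100
Stocking = 0.4142 * 100 = 41.4%

41.4


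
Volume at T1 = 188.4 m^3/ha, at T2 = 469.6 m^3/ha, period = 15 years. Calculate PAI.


Formula: PAI = (V_T2 - V_T1) / (T2 - T1)
Volume increment = 469.6 - 188.4 = 281.2 m^3/ha
PAI = 281.2 / 15 = 18.75 m^3/ha/year

18.75


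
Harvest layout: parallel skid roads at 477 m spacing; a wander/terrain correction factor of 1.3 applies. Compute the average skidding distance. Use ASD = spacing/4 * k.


Formula: ASD = (spacing / 4) * correction
Uncorrected distance = spacing / 4 = 477 / 4 = 119.25 m
ASD = 119.25 * 1.3 = 155 m

155


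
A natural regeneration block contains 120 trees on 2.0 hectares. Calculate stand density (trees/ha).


Formula: Stand Density = N_trees / Area_ha
Density = 120 trees / 2.0 ha
Density = 60 trees/ha

60


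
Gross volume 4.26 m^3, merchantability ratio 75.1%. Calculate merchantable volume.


Formula: MV = V_total * (merchantable_pct / 100)
Merchantable fraction = 75.1% / 100 = 0.751
MV = 4.26 m^3 * 0.751 = 3.199 m^3

3.199


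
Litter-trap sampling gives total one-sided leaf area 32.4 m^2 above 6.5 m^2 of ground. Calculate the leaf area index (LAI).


Formula: LAI = total leaf area / ground area  (dimensionless)
LAI = 32.4 m^2 / 6.5 m^2
LAI = 4.98

4.98


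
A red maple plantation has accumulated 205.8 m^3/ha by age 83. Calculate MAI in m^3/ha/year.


Formula: MAI = Total Volume / Stand Age
MAI = 205.8 m^3/ha / 83 years
MAI = 2.48 m^3/ha/year

2.48


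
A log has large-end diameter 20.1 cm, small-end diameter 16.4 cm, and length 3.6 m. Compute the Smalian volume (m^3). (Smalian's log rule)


Smalian: V = (A1 + A2)/2 * L,  A = pi*(D/200)^2
A1 = pi*(20.1/200)^2 = 0.031731 m^2
A2 = pi*(16.4/200)^2 = 0.021124 m^2
V = (0.031731+0.021124)/2*3.6 = 0.0951 m^3

0.0951


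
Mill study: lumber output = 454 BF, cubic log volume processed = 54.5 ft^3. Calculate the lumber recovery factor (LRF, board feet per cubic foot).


Formula: LRF = Lumber Output (BF) / Log Input (ft^3)
LRF = 454 BF / 54.5 ft^3
LRF = 8.33 BF/ft^3

8.33


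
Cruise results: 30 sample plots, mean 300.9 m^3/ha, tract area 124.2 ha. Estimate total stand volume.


Formula: Total Volume = Mean Volume per ha * Total Area
Total Volume = 300.9 m^3/ha * 124.2 ha
Total Volume = 37372 m^3

37372


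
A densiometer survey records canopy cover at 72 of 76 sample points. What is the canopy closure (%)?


Formula: Canopy closure = covered points / total points * 100
Closure = 72 / 76 * 100
Closure = 0.9474 * 100 = 94.7%

94.7


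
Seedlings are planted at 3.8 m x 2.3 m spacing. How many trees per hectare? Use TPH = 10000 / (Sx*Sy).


Formula: TPH = 10000 m^2/ha / (spacing_x * spacing_y)
Area per tree = 3.8 m * 2.3 m = 8.74 m^2
TPH = 10000 / 8.74 = 1144 trees/ha

1144


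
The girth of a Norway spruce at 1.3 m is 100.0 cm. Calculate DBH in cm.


Formula: DBH = C / pi
DBH = 100.0 / pi
pi = 3.14159...
DBH = 31.8 cm

31.8


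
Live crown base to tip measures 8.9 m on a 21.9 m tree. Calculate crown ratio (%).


Formula: Crown Ratio = (Crown Length / Total Height) * 100
CR = (8.9 m / 21.9 m) * 100
CR = 0.4064 * 100 = 40.6%

40.6


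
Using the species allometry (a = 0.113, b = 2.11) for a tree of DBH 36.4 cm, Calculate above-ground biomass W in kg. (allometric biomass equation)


Formula: W = a * DBH^b  (allometric power law)
DBH^b = 36.4^2.11 = 1967.5416
W = 0.113 * 1967.5416 = 222.3 kg

222.3


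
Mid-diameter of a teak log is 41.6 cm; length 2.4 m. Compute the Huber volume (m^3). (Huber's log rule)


Huber: V = Am * L,  Am = pi*(Dm/200)^2
Am = pi*(41.6/200)^2 = 0.135918 m^2
V = 0.135918*2.4 = 0.3262 m^3

0.3262


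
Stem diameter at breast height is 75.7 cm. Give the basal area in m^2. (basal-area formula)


Formula: BA = pi * (DBH/2)^2 / 10000  (cm^2 to m^2)
Radius = DBH/2 = 75.7/2 = 37.85 cm
BA = pi * 37.85^2 / 10000
   = 4500.7163 cm^2 / 10000
   = 0.4501 m^2

0.4501


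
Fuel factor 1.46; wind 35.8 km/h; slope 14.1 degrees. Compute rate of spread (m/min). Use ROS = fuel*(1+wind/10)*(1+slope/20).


Formula: ROS = fuel * (1 + wind/10) * (1 + slope/20)
Wind factor = 1 + 35.8/10 = 4.58
Slope factor = 1 + 14.1/20 = 1.705
ROS = 1.46 * 4.58 * 1.705 = 11.4 m/min

11.4


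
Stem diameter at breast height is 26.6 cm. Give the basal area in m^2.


Formula: BA = pi * (DBH/2)^2 / 10000  (cm^2 to m^2)
Radius = DBH/2 = 26.6/2 = 13.3 cm
BA = pi * 13.3^2 / 10000
   = 555.7163 cm^2 / 10000
   = 0.0556 m^2

0.0556


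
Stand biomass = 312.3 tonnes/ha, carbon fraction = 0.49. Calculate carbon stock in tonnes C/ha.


Formula: Carbon Stock = Biomass * Carbon Fraction
C = 312.3 t/ha * 0.49
C = 153.0 t C/ha

153.0


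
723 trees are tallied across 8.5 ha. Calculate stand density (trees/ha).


Formula: Stand Density = N_trees / Area_ha
Density = 723 trees / 8.5 ha
Density = 85 trees/ha

85


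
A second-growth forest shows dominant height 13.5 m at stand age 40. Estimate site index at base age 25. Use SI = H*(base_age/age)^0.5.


Formula: SI = H_dom * (base_age / age)^0.5
Age ratio = 25 / 40 = 0.625
sqrt(age_ratio) = 0.79057
SI = 13.5 * 0.79057 = 10.7 m

10.7


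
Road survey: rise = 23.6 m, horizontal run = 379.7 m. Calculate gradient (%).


Formula: Gradient = rise / run * 100
Gradient = 23.6 / 379.7 * 100 = 6.2%

6.2


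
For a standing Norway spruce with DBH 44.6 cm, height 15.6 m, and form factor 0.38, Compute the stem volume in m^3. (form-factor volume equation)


Formula: V = pi * (DBH/200)^2 * H * ff
Radius = DBH/200 = 44.6/200 = 0.223 m
Radius^2 = 0.223^2 = 0.049729 m^2
V = pi * 0.049729 * 15.6 * 0.38
V = 0.926 m^3

0.926


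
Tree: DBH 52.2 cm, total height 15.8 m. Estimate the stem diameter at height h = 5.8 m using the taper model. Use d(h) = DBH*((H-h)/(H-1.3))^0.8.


Taper: d(h) = DBH * ((H - h) / (H - 1.3))^0.8
Numerator = H - h = 15.8 - 5.8 = 10.0 m
Denominator = H - 1.3 = 15.8 - 1.3 = 14.5 m
Ratio = 10.0 / 14.5 = 0.68966
d = 52.2 * 0.68966^0.8 = 38.8 cm

38.8


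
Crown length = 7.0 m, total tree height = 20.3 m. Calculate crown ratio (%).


Formula: Crown Ratio = (Crown Length / Total Height) * 100
CR = (7.0 m / 20.3 m) * 100
CR = 0.3448 * 100 = 34.5%

34.5


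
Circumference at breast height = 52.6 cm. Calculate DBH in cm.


Formula: DBH = C / pi
DBH = 52.6 / pi
pi = 3.14159...
DBH = 16.7 cm

16.7


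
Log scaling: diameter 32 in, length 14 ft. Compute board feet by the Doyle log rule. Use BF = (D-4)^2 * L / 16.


Doyle: BF = (D - 4)^2 * L / 16
Adjusted diameter = 32 - 4 = 28 in
(D-4)^2 = 28^2 = 784
BF = 784 * 14 / 16 = 686 BF

686


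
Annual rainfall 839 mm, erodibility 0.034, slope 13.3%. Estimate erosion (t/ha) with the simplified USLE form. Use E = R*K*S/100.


Formula: E = R * K * S / 100  (simplified USLE)
R * K = 839 * 0.034 = 28.526
E = 28.526 * 13.3 / 100 = 3.79 t/ha

3.79


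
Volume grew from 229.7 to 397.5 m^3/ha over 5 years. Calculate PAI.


Formula: PAI = (V_T2 - V_T1) / (T2 - T1)
Volume increment = 397.5 - 229.7 = 167.8 m^3/ha
PAI = 167.8 / 5 = 33.56 m^3/ha/year

33.56


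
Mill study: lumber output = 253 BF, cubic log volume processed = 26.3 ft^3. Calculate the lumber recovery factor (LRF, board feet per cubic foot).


Formula: LRF = Lumber Output (BF) / Log Input (ft^3)
LRF = 253 BF / 26.3 ft^3
LRF = 9.62 BF/ft^3

9.62


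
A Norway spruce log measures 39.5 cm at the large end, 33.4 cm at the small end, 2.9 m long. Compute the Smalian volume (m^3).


Smalian: V = (A1 + A2)/2 * L,  A = pi*(D/200)^2
A1 = pi*(39.5/200)^2 = 0.122542 m^2
A2 = pi*(33.4/200)^2 = 0.087616 m^2
V = (0.122542+0.087616)/2*2.9 = 0.3047 m^3

0.3047


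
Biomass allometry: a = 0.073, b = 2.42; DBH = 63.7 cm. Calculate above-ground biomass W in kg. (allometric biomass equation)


Formula: W = a * DBH^b  (allometric power law)
DBH^b = 63.7^2.42 = 23228.3
W = 0.073 * 23228.3 = 1695.7 kg

1695.7


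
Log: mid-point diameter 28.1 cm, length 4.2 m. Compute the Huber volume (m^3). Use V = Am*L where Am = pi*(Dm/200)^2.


Huber: V = Am * L,  Am = pi*(Dm/200)^2
Am = pi*(28.1/200)^2 = 0.062016 m^2
V = 0.062016*4.2 = 0.2605 m^3

0.2605


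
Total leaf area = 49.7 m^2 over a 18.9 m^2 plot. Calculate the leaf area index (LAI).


Formula: LAI = total leaf area / ground area  (dimensionless)
LAI = 49.7 m^2 / 18.9 m^2
LAI = 2.63

2.63


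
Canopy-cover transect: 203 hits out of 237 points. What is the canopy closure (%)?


Formula: Canopy closure = covered points / total points * 100
Closure = 203 / 237 * 100
Closure = 0.8565 * 100 = 85.7%

85.7


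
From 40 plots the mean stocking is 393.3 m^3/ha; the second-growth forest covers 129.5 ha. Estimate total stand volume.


Formula: Total Volume = Mean Volume per ha * Total Area
Total Volume = 393.3 m^3/ha * 129.5 ha
Total Volume = 50932 m^3

50932


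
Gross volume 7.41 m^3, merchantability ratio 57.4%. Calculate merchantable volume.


Formula: MV = V_total * (merchantable_pct / 100)
Merchantable fraction = 57.4% / 100 = 0.574
MV = 7.41 m^3 * 0.574 = 4.253 m^3

4.253


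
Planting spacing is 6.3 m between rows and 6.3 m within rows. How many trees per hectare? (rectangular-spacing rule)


Formula: TPH = 10000 m^2/ha / (spacing_x * spacing_y)
Area per tree = 6.3 m * 6.3 m = 39.69 m^2
TPH = 10000 / 39.69 = 252 trees/ha

252


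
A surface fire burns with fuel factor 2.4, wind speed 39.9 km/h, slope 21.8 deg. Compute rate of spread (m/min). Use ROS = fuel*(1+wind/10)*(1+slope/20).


Formula: ROS = fuel * (1 + wind/10) * (1 + slope/20)
Wind factor = 1 + 39.9/10 = 4.99
Slope factor = 1 + 21.8/20 = 2.09
ROS = 2.4 * 4.99 * 2.09 = 25.03 m/min

25.03


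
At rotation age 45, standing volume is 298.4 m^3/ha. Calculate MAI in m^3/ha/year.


Formula: MAI = Total Volume / Stand Age
MAI = 298.4 m^3/ha / 45 years
MAI = 6.63 m^3/ha/year

6.63


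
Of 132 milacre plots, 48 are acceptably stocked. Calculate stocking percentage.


Formula: Stocking % = stocked plots / total plots * 100
Stocking = 48 / 132 * 100
Stocking = 0.3636 * 100 = 36.4%

36.4


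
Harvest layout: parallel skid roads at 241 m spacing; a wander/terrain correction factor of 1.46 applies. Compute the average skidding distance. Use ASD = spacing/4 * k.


Formula: ASD = (spacing / 4) * correction
Uncorrected distance = spacing / 4 = 241 / 4 = 60.25 m
ASD = 60.25 * 1.46 = 88 m

88


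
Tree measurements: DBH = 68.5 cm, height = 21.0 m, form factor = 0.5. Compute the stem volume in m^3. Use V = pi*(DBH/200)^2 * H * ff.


Formula: V = pi * (DBH/200)^2 * H * ff
Radius = DBH/200 = 68.5/200 = 0.3425 m
Radius^2 = 0.3425^2 = 0.11730625 m^2
V = pi * 0.11730625 * 21.0 * 0.5
V = 3.87 m^3

3.87


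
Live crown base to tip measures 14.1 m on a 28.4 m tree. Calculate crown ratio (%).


Formula: Crown Ratio = (Crown Length / Total Height) * 100
CR = (14.1 m / 28.4 m) * 100
CR = 0.4965 * 100 = 49.6%

49.6


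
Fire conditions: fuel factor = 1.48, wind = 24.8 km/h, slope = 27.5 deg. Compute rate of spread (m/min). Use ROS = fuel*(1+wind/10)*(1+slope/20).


Formula: ROS = fuel * (1 + wind/10) * (1 + slope/20)
Wind factor = 1 + 24.8/10 = 3.48
Slope factor = 1 + 27.5/20 = 2.375
ROS = 1.48 * 3.48 * 2.375 = 12.23 m/min

12.23


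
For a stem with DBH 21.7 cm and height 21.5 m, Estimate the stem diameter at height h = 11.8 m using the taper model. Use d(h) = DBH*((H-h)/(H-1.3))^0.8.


Taper: d(h) = DBH * ((H - h) / (H - 1.3))^0.8
Numerator = H - h = 21.5 - 11.8 = 9.7 m
Denominator = H - 1.3 = 21.5 - 1.3 = 20.2 m
Ratio = 9.7 / 20.2 = 0.4802
d = 21.7 * 0.4802^0.8 = 12.1 cm

12.1


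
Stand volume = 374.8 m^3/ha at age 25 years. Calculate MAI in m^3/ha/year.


Formula: MAI = Total Volume / Stand Age
MAI = 374.8 m^3/ha / 25 years
MAI = 14.99 m^3/ha/year

14.99


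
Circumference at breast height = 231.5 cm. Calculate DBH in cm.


Formula: DBH = C / pi
DBH = 231.5 / pi
pi = 3.14159...
DBH = 73.7 cm

73.7


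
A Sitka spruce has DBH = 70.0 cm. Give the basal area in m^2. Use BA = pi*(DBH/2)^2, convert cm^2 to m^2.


Formula: BA = pi * (DBH/2)^2 / 10000  (cm^2 to m^2)
Radius = DBH/2 = 70.0/2 = 35.0 cm
BA = pi * 35.0^2 / 10000
   = 3848.451 cm^2 / 10000
   = 0.3848 m^2

0.3848


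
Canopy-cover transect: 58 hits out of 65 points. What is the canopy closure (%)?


Formula: Canopy closure = covered points / total points * 100
Closure = 58 / 65 * 100
Closure = 0.8923 * 100 = 89.2%

89.2


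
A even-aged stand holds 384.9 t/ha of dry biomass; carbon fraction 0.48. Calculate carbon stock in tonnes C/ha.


Formula: Carbon Stock = Biomass * Carbon Fraction
C = 384.9 t/ha * 0.48
C = 184.8 t C/ha

184.8


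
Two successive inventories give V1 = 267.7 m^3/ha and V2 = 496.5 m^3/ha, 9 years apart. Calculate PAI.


Formula: PAI = (V_T2 - V_T1) / (T2 - T1)
Volume increment = 496.5 - 267.7 = 228.8 m^3/ha
PAI = 228.8 / 9 = 25.42 m^3/ha/year

25.42


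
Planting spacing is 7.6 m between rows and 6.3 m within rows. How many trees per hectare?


Formula: TPH = 10000 m^2/ha / (spacing_x * spacing_y)
Area per tree = 7.6 m * 6.3 m = 47.88 m^2
TPH = 10000 / 47.88 = 209 trees/ha

209


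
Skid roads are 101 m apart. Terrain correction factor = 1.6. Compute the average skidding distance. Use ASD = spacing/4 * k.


Formula: ASD = (spacing / 4) * correction
Uncorrected distance = spacing / 4 = 101 / 4 = 25.25 m
ASD = 25.25 * 1.6 = 40 m

40


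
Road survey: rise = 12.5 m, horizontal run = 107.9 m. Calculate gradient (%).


Formula: Gradient = rise / run * 100
Gradient = 12.5 / 107.9 * 100 = 11.6%

11.6


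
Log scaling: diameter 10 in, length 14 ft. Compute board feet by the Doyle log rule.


Doyle: BF = (D - 4)^2 * L / 16
Adjusted diameter = 10 - 4 = 6 in
(D-4)^2 = 6^2 = 36
BF = 36 * 14 / 16 = 32 BF

32


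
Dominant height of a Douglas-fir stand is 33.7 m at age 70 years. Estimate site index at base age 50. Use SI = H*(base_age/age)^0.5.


Formula: SI = H_dom * (base_age / age)^0.5
Age ratio = 50 / 70 = 0.71429
sqrt(age_ratio) = 0.84515
SI = 33.7 * 0.84515 = 28.5 m

28.5


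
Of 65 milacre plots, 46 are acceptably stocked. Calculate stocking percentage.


Formula: Stocking % = stocked plots / total plots * 100
Stocking = 46 / 65 * 100
Stocking = 0.7077 * 100 = 70.8%

70.8


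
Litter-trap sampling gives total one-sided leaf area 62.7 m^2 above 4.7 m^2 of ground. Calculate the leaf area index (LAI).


Formula: LAI = total leaf area / ground area  (dimensionless)
LAI = 62.7 m^2 / 4.7 m^2
LAI = 13.34

13.34


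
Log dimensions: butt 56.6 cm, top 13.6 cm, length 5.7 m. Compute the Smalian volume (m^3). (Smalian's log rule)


Smalian: V = (A1 + A2)/2 * L,  A = pi*(D/200)^2
A1 = pi*(56.6/200)^2 = 0.251607 m^2
A2 = pi*(13.6/200)^2 = 0.014527 m^2
V = (0.251607+0.014527)/2*5.7 = 0.7585 m^3

0.7585


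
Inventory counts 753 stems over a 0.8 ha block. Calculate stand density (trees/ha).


Formula: Stand Density = N_trees / Area_ha
Density = 753 trees / 0.8 ha
Density = 941 trees/ha

941


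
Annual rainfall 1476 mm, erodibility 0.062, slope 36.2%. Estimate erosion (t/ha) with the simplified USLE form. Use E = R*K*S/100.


Formula: E = R * K * S / 100  (simplified USLE)
R * K = 1476 * 0.062 = 91.512
E = 91.512 * 36.2 / 100 = 33.13 t/ha

33.13


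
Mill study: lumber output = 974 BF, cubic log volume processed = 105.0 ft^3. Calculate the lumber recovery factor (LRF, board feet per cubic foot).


Formula: LRF = Lumber Output (BF) / Log Input (ft^3)
LRF = 974 BF / 105.0 ft^3
LRF = 9.28 BF/ft^3

9.28


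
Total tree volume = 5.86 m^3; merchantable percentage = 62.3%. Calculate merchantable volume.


Formula: MV = V_total * (merchantable_pct / 100)
Merchantable fraction = 62.3% / 100 = 0.623
MV = 5.86 m^3 * 0.623 = 3.651 m^3

3.651


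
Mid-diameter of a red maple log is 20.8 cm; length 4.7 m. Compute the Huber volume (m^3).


Huber: V = Am * L,  Am = pi*(Dm/200)^2
Am = pi*(20.8/200)^2 = 0.033979 m^2
V = 0.033979*4.7 = 0.1597 m^3

0.1597


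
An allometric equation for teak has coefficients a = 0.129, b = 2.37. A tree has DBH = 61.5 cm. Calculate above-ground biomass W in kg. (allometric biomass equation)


Formula: W = a * DBH^b  (allometric power law)
DBH^b = 61.5^2.37 = 17363.3702
W = 0.129 * 17363.3702 = 2239.9 kg

2239.9


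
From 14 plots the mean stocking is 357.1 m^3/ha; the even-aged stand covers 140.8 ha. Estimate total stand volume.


Formula: Total Volume = Mean Volume per ha * Total Area
Total Volume = 357.1 m^3/ha * 140.8 ha
Total Volume = 50280 m^3

50280


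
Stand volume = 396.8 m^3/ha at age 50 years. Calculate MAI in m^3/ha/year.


Formula: MAI = Total Volume / Stand Age
MAI = 396.8 m^3/ha / 50 years
MAI = 7.94 m^3/ha/year

7.94


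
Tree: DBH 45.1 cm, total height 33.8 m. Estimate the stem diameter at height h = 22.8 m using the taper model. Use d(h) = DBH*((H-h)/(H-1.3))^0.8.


Taper: d(h) = DBH * ((H - h) / (H - 1.3))^0.8
Numerator = H - h = 33.8 - 22.8 = 11.0 m
Denominator = H - 1.3 = 33.8 - 1.3 = 32.5 m
Ratio = 11.0 / 32.5 = 0.33846
d = 45.1 * 0.33846^0.8 = 19.0 cm

19.0


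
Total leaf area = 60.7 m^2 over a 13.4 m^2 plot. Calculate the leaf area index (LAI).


Formula: LAI = total leaf area / ground area  (dimensionless)
LAI = 60.7 m^2 / 13.4 m^2
LAI = 4.53

4.53


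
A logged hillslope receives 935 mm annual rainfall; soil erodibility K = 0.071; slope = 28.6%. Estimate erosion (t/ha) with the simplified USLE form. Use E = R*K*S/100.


Formula: E = R * K * S / 100  (simplified USLE)
R * K = 935 * 0.071 = 66.385
E = 66.385 * 28.6 / 100 = 18.99 t/ha

18.99


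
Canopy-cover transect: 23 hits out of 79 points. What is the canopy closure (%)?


Formula: Canopy closure = covered points / total points * 100
Closure = 23 / 79 * 100
Closure = 0.2911 * 100 = 29.1%

29.1


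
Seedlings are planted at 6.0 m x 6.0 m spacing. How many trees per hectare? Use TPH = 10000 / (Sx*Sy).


Formula: TPH = 10000 m^2/ha / (spacing_x * spacing_y)
Area per tree = 6.0 m * 6.0 m = 36.0 m^2
TPH = 10000 / 36.0 = 278 trees/ha

278


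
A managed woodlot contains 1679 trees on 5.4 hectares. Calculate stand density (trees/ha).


Formula: Stand Density = N_trees / Area_ha
Density = 1679 trees / 5.4 ha
Density = 311 trees/ha

311


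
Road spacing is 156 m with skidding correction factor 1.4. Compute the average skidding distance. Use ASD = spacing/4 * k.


Formula: ASD = (spacing / 4) * correction
Uncorrected distance = spacing / 4 = 156 / 4 = 39 m
ASD = 39 * 1.4 = 55 m

55


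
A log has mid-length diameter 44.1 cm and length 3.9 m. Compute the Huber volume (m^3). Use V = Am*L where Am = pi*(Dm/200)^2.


Huber: V = Am * L,  Am = pi*(Dm/200)^2
Am = pi*(44.1/200)^2 = 0.152745 m^2
V = 0.152745*3.9 = 0.5957 m^3

0.5957


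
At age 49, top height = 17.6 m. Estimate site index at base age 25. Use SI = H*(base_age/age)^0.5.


Formula: SI = H_dom * (base_age / age)^0.5
Age ratio = 25 / 49 = 0.5102
sqrt(age_ratio) = 0.71429
SI = 17.6 * 0.71429 = 12.6 m

12.6


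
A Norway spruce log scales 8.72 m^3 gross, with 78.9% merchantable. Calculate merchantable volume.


Formula: MV = V_total * (merchantable_pct / 100)
Merchantable fraction = 78.9% / 100 = 0.789
MV = 8.72 m^3 * 0.789 = 6.88 m^3

6.88


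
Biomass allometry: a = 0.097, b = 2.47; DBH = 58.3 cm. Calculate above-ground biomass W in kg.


Formula: W = a * DBH^b  (allometric power law)
DBH^b = 58.3^2.47 = 22972.1334
W = 0.097 * 22972.1334 = 2228.3 kg

2228.3


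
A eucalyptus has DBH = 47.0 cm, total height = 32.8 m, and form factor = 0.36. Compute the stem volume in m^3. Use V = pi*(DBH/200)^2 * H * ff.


Formula: V = pi * (DBH/200)^2 * H * ff
Radius = DBH/200 = 47.0/200 = 0.235 m
Radius^2 = 0.235^2 = 0.055225 m^2
V = pi * 0.055225 * 32.8 * 0.36
V = 2.049 m^3

2.049


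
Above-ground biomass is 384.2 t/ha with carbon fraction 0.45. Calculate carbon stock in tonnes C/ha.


Formula: Carbon Stock = Biomass * Carbon Fraction
C = 384.2 t/ha * 0.45
C = 172.9 t C/ha

172.9


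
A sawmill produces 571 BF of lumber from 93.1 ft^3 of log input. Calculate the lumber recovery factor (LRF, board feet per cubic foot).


Formula: LRF = Lumber Output (BF) / Log Input (ft^3)
LRF = 571 BF / 93.1 ft^3
LRF = 6.13 BF/ft^3

6.13


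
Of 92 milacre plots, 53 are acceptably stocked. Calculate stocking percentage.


Formula: Stocking % = stocked plots / total plots * 100
Stocking = 53 / 92 * 100
Stocking = 0.5761 * 100 = 57.6%

57.6


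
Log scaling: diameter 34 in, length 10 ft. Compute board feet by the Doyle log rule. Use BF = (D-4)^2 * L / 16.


Doyle: BF = (D - 4)^2 * L / 16
Adjusted diameter = 34 - 4 = 30 in
(D-4)^2 = 30^2 = 900
BF = 900 * 10 / 16 = 563 BF

563


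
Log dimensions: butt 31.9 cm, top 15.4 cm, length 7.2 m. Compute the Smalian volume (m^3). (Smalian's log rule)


Smalian: V = (A1 + A2)/2 * L,  A = pi*(D/200)^2
A1 = pi*(31.9/200)^2 = 0.079923 m^2
A2 = pi*(15.4/200)^2 = 0.018627 m^2
V = (0.079923+0.018627)/2*7.2 = 0.3548 m^3

0.3548


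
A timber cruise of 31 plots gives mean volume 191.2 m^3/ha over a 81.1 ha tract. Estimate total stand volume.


Formula: Total Volume = Mean Volume per ha * Total Area
Total Volume = 191.2 m^3/ha * 81.1 ha
Total Volume = 15506 m^3

15506


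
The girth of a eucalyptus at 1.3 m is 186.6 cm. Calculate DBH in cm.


Formula: DBH = C / pi
DBH = 186.6 / pi
pi = 3.14159...
DBH = 59.4 cm

59.4


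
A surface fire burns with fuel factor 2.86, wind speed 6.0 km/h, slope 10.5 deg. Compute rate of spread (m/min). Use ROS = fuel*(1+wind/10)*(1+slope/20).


Formula: ROS = fuel * (1 + wind/10) * (1 + slope/20)
Wind factor = 1 + 6.0/10 = 1.6
Slope factor = 1 + 10.5/20 = 1.525
ROS = 2.86 * 1.6 * 1.525 = 6.98 m/min

6.98


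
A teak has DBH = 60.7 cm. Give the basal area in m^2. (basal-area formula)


Formula: BA = pi * (DBH/2)^2 / 10000  (cm^2 to m^2)
Radius = DBH/2 = 60.7/2 = 30.35 cm
BA = pi * 30.35^2 / 10000
   = 2893.7917 cm^2 / 10000
   = 0.2894 m^2

0.2894


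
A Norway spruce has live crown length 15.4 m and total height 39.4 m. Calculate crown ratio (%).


Formula: Crown Ratio = (Crown Length / Total Height) * 100
CR = (15.4 m / 39.4 m) * 100
CR = 0.3909 * 100 = 39.1%

39.1


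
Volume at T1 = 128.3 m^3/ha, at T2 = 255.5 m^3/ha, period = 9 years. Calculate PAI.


Formula: PAI = (V_T2 - V_T1) / (T2 - T1)
Volume increment = 255.5 - 128.3 = 127.2 m^3/ha
PAI = 127.2 / 9 = 14.13 m^3/ha/year

14.13


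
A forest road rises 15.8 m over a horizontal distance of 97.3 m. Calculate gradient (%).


Formula: Gradient = rise / run * 100
Gradient = 15.8 / 97.3 * 100 = 16.2%

16.2


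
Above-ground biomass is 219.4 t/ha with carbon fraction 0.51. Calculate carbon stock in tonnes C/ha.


Formula: Carbon Stock = Biomass * Carbon Fraction
C = 219.4 t/ha * 0.51
C = 111.9 t C/ha

111.9


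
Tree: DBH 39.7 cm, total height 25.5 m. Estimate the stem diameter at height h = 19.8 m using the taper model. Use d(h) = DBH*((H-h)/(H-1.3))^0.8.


Taper: d(h) = DBH * ((H - h) / (H - 1.3))^0.8
Numerator = H - h = 25.5 - 19.8 = 5.7 m
Denominator = H - 1.3 = 25.5 - 1.3 = 24.2 m
Ratio = 5.7 / 24.2 = 0.23554
d = 39.7 * 0.23554^0.8 = 12.5 cm

12.5


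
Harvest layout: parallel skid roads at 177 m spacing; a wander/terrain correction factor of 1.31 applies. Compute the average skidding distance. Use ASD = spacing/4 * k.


Formula: ASD = (spacing / 4) * correction
Uncorrected distance = spacing / 4 = 177 / 4 = 44.25 m
ASD = 44.25 * 1.31 = 58 m

58


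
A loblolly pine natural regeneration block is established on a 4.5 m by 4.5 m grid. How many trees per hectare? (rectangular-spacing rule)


Formula: TPH = 10000 m^2/ha / (spacing_x * spacing_y)
Area per tree = 4.5 m * 4.5 m = 20.25 m^2
TPH = 10000 / 20.25 = 494 trees/ha

494


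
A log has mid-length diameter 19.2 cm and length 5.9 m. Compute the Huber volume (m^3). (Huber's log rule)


Huber: V = Am * L,  Am = pi*(Dm/200)^2
Am = pi*(19.2/200)^2 = 0.028953 m^2
V = 0.028953*5.9 = 0.1708 m^3

0.1708


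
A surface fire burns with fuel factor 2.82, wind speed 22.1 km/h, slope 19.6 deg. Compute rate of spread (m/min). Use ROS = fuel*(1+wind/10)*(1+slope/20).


Formula: ROS = fuel * (1 + wind/10) * (1 + slope/20)
Wind factor = 1 + 22.1/10 = 3.21
Slope factor = 1 + 19.6/20 = 1.98
ROS = 2.82 * 3.21 * 1.98 = 17.92 m/min

17.92


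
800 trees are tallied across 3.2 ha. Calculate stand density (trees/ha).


Formula: Stand Density = N_trees / Area_ha
Density = 800 trees / 3.2 ha
Density = 250 trees/ha

250


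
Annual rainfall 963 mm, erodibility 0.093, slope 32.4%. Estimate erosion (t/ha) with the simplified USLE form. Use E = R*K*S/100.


Formula: E = R * K * S / 100  (simplified USLE)
R * K = 963 * 0.093 = 89.559
E = 89.559 * 32.4 / 100 = 29.02 t/ha

29.02


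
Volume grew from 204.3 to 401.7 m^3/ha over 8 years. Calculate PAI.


Formula: PAI = (V_T2 - V_T1) / (T2 - T1)
Volume increment = 401.7 - 204.3 = 197.4 m^3/ha
PAI = 197.4 / 8 = 24.68 m^3/ha/year

24.68


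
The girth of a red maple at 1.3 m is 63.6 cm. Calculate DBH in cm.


Formula: DBH = C / pi
DBH = 63.6 / pi
pi = 3.14159...
DBH = 20.2 cm

20.2


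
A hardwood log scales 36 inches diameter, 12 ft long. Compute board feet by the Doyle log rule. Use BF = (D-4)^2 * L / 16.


Doyle: BF = (D - 4)^2 * L / 16
Adjusted diameter = 36 - 4 = 32 in
(D-4)^2 = 32^2 = 1024
BF = 1024 * 12 / 16 = 768 BF

768


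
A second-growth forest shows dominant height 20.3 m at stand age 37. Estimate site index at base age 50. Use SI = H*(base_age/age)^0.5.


Formula: SI = H_dom * (base_age / age)^0.5
Age ratio = 50 / 37 = 1.35135
sqrt(age_ratio) = 1.16248
SI = 20.3 * 1.16248 = 23.6 m

23.6


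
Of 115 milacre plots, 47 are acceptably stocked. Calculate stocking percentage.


Formula: Stocking % = stocked plots / total plots * 100
Stocking = 47 / 115 * 100
Stocking = 0.4087 * 100 = 40.9%

40.9


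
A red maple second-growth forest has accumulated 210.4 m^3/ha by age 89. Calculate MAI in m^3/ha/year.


Formula: MAI = Total Volume / Stand Age
MAI = 210.4 m^3/ha / 89 years
MAI = 2.36 m^3/ha/year

2.36


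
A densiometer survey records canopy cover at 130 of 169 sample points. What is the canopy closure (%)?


Formula: Canopy closure = covered points / total points * 100
Closure = 130 / 169 * 100
Closure = 0.7692 * 100 = 76.9%

76.9


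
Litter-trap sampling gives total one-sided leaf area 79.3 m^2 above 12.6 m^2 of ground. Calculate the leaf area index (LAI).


Formula: LAI = total leaf area / ground area  (dimensionless)
LAI = 79.3 m^2 / 12.6 m^2
LAI = 6.29

6.29


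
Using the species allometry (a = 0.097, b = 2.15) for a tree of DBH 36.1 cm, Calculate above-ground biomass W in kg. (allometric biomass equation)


Formula: W = a * DBH^b  (allometric power law)
DBH^b = 36.1^2.15 = 2231.724
W = 0.097 * 2231.724 = 216.5 kg

216.5


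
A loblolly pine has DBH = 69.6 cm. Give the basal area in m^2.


Formula: BA = pi * (DBH/2)^2 / 10000  (cm^2 to m^2)
Radius = DBH/2 = 69.6/2 = 34.8 cm
BA = pi * 34.8^2 / 10000
   = 3804.5944 cm^2 / 10000
   = 0.3805 m^2

0.3805


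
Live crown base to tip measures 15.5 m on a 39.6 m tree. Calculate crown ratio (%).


Formula: Crown Ratio = (Crown Length / Total Height) * 100
CR = (15.5 m / 39.6 m) * 100
CR = 0.3914 * 100 = 39.1%

39.1


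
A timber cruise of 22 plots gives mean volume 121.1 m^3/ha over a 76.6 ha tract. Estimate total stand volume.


Formula: Total Volume = Mean Volume per ha * Total Area
Total Volume = 121.1 m^3/ha * 76.6 ha
Total Volume = 9276 m^3

9276


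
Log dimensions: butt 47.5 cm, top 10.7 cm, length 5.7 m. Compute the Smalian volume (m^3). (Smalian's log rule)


Smalian: V = (A1 + A2)/2 * L,  A = pi*(D/200)^2
A1 = pi*(47.5/200)^2 = 0.177205 m^2
A2 = pi*(10.7/200)^2 = 0.008992 m^2
V = (0.177205+0.008992)/2*5.7 = 0.5307 m^3

0.5307


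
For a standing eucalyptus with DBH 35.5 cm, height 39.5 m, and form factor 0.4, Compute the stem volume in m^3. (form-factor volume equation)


Formula: V = pi * (DBH/200)^2 * H * ff
Radius = DBH/200 = 35.5/200 = 0.1775 m
Radius^2 = 0.1775^2 = 0.03150625 m^2
V = pi * 0.03150625 * 39.5 * 0.4
V = 1.564 m^3

1.564


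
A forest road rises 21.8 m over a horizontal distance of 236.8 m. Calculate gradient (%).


Formula: Gradient = rise / run * 100
Gradient = 21.8 / 236.8 * 100 = 9.2%

9.2


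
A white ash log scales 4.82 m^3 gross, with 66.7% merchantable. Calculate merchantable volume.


Formula: MV = V_total * (merchantable_pct / 100)
Merchantable fraction = 66.7% / 100 = 0.667
MV = 4.82 m^3 * 0.667 = 3.215 m^3

3.215


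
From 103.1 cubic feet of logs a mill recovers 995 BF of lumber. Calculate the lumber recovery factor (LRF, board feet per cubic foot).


Formula: LRF = Lumber Output (BF) / Log Input (ft^3)
LRF = 995 BF / 103.1 ft^3
LRF = 9.65 BF/ft^3

9.65


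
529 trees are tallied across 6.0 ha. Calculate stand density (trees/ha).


Formula: Stand Density = N_trees / Area_ha
Density = 529 trees / 6.0 ha
Density = 88 trees/ha

88


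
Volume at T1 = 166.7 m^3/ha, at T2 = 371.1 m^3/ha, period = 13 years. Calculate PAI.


Formula: PAI = (V_T2 - V_T1) / (T2 - T1)
Volume increment = 371.1 - 166.7 = 204.4 m^3/ha
PAI = 204.4 / 13 = 15.72 m^3/ha/year

15.72


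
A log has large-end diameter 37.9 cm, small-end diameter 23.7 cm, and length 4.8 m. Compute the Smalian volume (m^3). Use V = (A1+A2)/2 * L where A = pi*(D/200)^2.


Smalian: V = (A1 + A2)/2 * L,  A = pi*(D/200)^2
A1 = pi*(37.9/200)^2 = 0.112815 m^2
A2 = pi*(23.7/200)^2 = 0.044115 m^2
V = (0.112815+0.044115)/2*4.8 = 0.3766 m^3

0.3766


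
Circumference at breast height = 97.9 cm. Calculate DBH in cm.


Formula: DBH = C / pi
DBH = 97.9 / pi
pi = 3.14159...
DBH = 31.2 cm

31.2


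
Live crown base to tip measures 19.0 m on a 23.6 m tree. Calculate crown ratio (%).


Formula: Crown Ratio = (Crown Length / Total Height) * 100
CR = (19.0 m / 23.6 m) * 100
CR = 0.8051 * 100 = 80.5%

80.5


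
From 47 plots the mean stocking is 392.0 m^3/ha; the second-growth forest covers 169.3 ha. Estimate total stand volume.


Formula: Total Volume = Mean Volume per ha * Total Area
Total Volume = 392.0 m^3/ha * 169.3 ha
Total Volume = 66366 m^3

66366


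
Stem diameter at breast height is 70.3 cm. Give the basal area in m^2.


Formula: BA = pi * (DBH/2)^2 / 10000  (cm^2 to m^2)
Radius = DBH/2 = 70.3/2 = 35.15 cm
BA = pi * 35.15^2 / 10000
   = 3881.5084 cm^2 / 10000
   = 0.3882 m^2

0.3882


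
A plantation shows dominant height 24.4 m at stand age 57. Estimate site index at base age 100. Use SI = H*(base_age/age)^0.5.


Formula: SI = H_dom * (base_age / age)^0.5
Age ratio = 100 / 57 = 1.75439
sqrt(age_ratio) = 1.32453
SI = 24.4 * 1.32453 = 32.3 m

32.3


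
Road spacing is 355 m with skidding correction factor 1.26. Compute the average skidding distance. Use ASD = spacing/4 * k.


Formula: ASD = (spacing / 4) * correction
Uncorrected distance = spacing / 4 = 355 / 4 = 88.75 m
ASD = 88.75 * 1.26 = 112 m

112


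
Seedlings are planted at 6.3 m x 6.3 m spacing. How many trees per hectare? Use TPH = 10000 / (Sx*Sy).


Formula: TPH = 10000 m^2/ha / (spacing_x * spacing_y)
Area per tree = 6.3 m * 6.3 m = 39.69 m^2
TPH = 10000 / 39.69 = 252 trees/ha

252


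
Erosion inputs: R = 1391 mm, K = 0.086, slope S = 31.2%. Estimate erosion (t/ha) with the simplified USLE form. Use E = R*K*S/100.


Formula: E = R * K * S / 100  (simplified USLE)
R * K = 1391 * 0.086 = 119.626
E = 119.626 * 31.2 / 100 = 37.32 t/ha

37.32


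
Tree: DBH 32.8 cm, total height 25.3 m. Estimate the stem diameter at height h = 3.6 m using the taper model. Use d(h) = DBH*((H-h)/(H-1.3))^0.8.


Taper: d(h) = DBH * ((H - h) / (H - 1.3))^0.8
Numerator = H - h = 25.3 - 3.6 = 21.7 m
Denominator = H - 1.3 = 25.3 - 1.3 = 24.0 m
Ratio = 21.7 / 24.0 = 0.90417
d = 32.8 * 0.90417^0.8 = 30.3 cm

30.3


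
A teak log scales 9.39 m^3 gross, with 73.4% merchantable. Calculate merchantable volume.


Formula: MV = V_total * (merchantable_pct / 100)
Merchantable fraction = 73.4% / 100 = 0.734
MV = 9.39 m^3 * 0.734 = 6.892 m^3

6.892


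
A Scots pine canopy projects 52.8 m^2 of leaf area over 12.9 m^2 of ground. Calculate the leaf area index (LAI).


Formula: LAI = total leaf area / ground area  (dimensionless)
LAI = 52.8 m^2 / 12.9 m^2
LAI = 4.09

4.09


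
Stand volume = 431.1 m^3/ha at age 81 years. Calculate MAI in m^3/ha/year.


Formula: MAI = Total Volume / Stand Age
MAI = 431.1 m^3/ha / 81 years
MAI = 5.32 m^3/ha/year

5.32


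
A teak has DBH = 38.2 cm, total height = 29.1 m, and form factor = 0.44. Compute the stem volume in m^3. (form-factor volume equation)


Formula: V = pi * (DBH/200)^2 * H * ff
Radius = DBH/200 = 38.2/200 = 0.191 m
Radius^2 = 0.191^2 = 0.036481 m^2
V = pi * 0.036481 * 29.1 * 0.44
V = 1.467 m^3

1.467


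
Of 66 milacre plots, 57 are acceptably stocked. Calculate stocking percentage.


Formula: Stocking % = stocked plots / total plots * 100
Stocking = 57 / 66 * 100
Stocking = 0.8636 * 100 = 86.4%

86.4


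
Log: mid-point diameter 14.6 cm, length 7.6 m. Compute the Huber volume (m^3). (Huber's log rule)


Huber: V = Am * L,  Am = pi*(Dm/200)^2
Am = pi*(14.6/200)^2 = 0.016742 m^2
V = 0.016742*7.6 = 0.1272 m^3

0.1272


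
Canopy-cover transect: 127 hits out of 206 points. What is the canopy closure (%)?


Formula: Canopy closure = covered points / total points * 100
Closure = 127 / 206 * 100
Closure = 0.6165 * 100 = 61.7%

61.7


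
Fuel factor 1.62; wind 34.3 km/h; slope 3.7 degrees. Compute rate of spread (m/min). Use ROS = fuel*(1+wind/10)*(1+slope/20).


Formula: ROS = fuel * (1 + wind/10) * (1 + slope/20)
Wind factor = 1 + 34.3/10 = 4.43
Slope factor = 1 + 3.7/20 = 1.185
ROS = 1.62 * 4.43 * 1.185 = 8.5 m/min

8.5


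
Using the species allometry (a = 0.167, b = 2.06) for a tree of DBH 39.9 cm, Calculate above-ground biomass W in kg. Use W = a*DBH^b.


Formula: W = a * DBH^b  (allometric power law)
DBH^b = 39.9^2.06 = 1986.114
W = 0.167 * 1986.114 = 331.7 kg

331.7


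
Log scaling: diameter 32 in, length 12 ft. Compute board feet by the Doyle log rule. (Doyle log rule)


Doyle: BF = (D - 4)^2 * L / 16
Adjusted diameter = 32 - 4 = 28 in
(D-4)^2 = 28^2 = 784
BF = 784 * 12 / 16 = 588 BF

588


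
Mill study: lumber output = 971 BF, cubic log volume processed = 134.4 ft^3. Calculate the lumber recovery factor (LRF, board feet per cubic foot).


Formula: LRF = Lumber Output (BF) / Log Input (ft^3)
LRF = 971 BF / 134.4 ft^3
LRF = 7.22 BF/ft^3

7.22


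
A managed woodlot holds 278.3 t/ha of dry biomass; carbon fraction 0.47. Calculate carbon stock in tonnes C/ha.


Formula: Carbon Stock = Biomass * Carbon Fraction
C = 278.3 t/ha * 0.47
C = 130.8 t C/ha

130.8


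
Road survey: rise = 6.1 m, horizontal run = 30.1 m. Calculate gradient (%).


Formula: Gradient = rise / run * 100
Gradient = 6.1 / 30.1 * 100 = 20.3%

20.3


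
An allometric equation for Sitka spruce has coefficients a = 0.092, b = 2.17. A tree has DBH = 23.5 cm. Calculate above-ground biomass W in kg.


Formula: W = a * DBH^b  (allometric power law)
DBH^b = 23.5^2.17 = 944.5333
W = 0.092 * 944.5333 = 86.9 kg

86.9


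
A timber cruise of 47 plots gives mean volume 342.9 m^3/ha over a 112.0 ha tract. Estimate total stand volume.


Formula: Total Volume = Mean Volume per ha * Total Area
Total Volume = 342.9 m^3/ha * 112.0 ha
Total Volume = 38405 m^3

38405
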